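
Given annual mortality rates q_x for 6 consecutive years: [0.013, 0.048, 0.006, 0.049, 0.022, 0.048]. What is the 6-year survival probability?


p_k = 1 - q_k for each year
Survival = product of (1 - q_k)
= 0.987 * 0.952 * 0.994 * 0.951 * 0.978 * 0.952
= 0.827


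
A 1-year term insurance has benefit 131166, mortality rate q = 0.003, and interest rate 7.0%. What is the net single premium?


NSP = benefit * q * v
v = 1/(1+i) = 0.934579
NSP = 131166 * 0.003 * 0.934579
= 367.7551


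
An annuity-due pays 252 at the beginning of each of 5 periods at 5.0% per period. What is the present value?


PV_due = PMT * (1-(1+i)^(-n))/i * (1+i)
PV_immediate = 1091.0281
PV_due = 1091.0281 * 1.05
= 1145.5795


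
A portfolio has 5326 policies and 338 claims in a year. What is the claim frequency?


frequency = claims / policies
= 338 / 5326
= 0.0635


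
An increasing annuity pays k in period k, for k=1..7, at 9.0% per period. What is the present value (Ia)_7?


(Ia)_n = sum_{k=1}^{n} k * v^k, v = 1/(1+i)
v = 0.917431
Sum computed term by term:
(Ia)_7 = 18.4075


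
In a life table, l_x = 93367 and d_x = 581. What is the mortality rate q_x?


q_x = d_x / l_x
= 581 / 93367
= 0.0062


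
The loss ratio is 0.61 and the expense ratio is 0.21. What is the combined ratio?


Combined ratio = loss ratio + expense ratio
= 0.61 + 0.21
= 0.82


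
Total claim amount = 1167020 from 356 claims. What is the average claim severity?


severity = total / number
= 1167020 / 356
= 3278.1461


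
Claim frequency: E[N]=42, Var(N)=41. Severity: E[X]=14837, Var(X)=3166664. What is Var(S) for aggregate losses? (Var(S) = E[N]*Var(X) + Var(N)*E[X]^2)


Var(S) = E[N]*Var(X) + Var(N)*E[X]^2
= 42*3166664 + 41*14837^2
= 132999888 + 9025599329
= 9.1586e+09


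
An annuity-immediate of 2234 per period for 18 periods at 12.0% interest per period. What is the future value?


FV = PMT * ((1+i)^n - 1) / i
= 2234 * ((1.12)^18 - 1) / 0.12
= 2234 * (7.689966 - 1) / 0.12
= 124544.8632


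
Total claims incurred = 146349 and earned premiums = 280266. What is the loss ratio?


Loss ratio = claims / premiums
= 146349 / 280266
= 0.5222


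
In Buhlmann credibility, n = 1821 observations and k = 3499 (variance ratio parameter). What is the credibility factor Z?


Z = n / (n + k)
= 1821 / (1821 + 3499)
= 1821 / 5320
= 0.3423


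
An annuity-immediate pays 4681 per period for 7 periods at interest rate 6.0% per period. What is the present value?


PV = PMT * (1 - (1+i)^(-n)) / i
= 4681 * (1 - (1+0.06)^(-7)) / 0.06
= 4681 * (1 - 0.665057) / 0.06
= 4681 * 5.582381
= 26131.1275


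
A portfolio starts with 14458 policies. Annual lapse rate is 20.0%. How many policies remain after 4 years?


remaining = initial * (1 - lapse)^years
= 14458 * (1 - 0.2)^4
= 14458 * 0.4096
= 5921.9968


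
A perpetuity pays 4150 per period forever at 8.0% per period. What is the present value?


PV = PMT / i
= 4150 / 0.08
= 51875.0


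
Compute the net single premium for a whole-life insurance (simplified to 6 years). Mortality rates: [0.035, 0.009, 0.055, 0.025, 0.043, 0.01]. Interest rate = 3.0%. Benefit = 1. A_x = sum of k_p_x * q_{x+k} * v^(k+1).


v = 0.970874
Year 0: k_p_x=1.0, q=0.035, term=0.033981
Year 1: k_p_x=0.965, q=0.009, term=0.008186
Year 2: k_p_x=0.956315, q=0.055, term=0.048134
Year 3: k_p_x=0.903718, q=0.025, term=0.020074
Year 4: k_p_x=0.881125, q=0.043, term=0.032683
Year 5: k_p_x=0.843236, q=0.01, term=0.007062
A_x = 0.1501


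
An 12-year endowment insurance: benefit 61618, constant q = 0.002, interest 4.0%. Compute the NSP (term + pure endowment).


Term component = 1145.0076
Pure endowment = 12_p_x * v^12 * benefit = 0.976262 * 0.624597 * 61618 = 37572.8399
NSP = 38717.8475


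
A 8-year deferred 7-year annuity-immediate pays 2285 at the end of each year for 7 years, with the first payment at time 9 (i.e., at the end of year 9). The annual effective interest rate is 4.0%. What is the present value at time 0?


PV at time 8 of the 7-year annuity-immediate:
a_n = 2285 * (1-(1+0.04)^(-7))/0.04 = 13714.6949
Discount back 8 years to time 0:
PV = 13714.6949 * (1+0.04)^(-8)
= 13714.6949 * 0.73069
= 10021.1932


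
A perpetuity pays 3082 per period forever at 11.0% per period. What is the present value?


PV = PMT / i
= 3082 / 0.11
= 28018.1818


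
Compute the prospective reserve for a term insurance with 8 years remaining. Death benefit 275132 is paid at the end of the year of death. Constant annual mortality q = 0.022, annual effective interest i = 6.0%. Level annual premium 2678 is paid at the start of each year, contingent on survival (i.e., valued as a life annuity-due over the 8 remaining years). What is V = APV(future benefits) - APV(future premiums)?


v = 1/(1+i) = 0.943396
APV(future benefits) per unit = sum_{k=0}^{7} k_p_x * q * v^(k+1) = 0.127405
APV(future benefits) = 275132 * 0.127405 = 35053.2176
Life annuity-due factor ä_{x:8} = sum_{k=0}^{7} k_p_x * v^k = 6.138609
APV(future premiums) = 2678 * 6.138609 = 16439.1948
V = 35053.2176 - 16439.1948
= 18614.0229


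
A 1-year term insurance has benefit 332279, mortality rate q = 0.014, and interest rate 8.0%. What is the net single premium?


NSP = benefit * q * v
v = 1/(1+i) = 0.925926
NSP = 332279 * 0.014 * 0.925926
= 4307.3204


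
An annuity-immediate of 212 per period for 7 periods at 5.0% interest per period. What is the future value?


FV = PMT * ((1+i)^n - 1) / i
= 212 * ((1.05)^7 - 1) / 0.05
= 212 * (1.4071 - 1) / 0.05
= 1726.1058


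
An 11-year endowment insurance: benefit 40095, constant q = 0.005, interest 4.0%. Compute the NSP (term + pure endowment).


Term component = 1716.3605
Pure endowment = 11_p_x * v^11 * benefit = 0.946355 * 0.649581 * 40095 = 24647.7553
NSP = 26364.1158


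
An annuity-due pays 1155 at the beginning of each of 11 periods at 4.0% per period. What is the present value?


PV_due = PMT * (1-(1+i)^(-n))/i * (1+i)
PV_immediate = 10118.3506
PV_due = 10118.3506 * 1.04
= 10523.0846


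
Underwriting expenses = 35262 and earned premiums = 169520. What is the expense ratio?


Expense ratio = expenses / premiums
= 35262 / 169520
= 0.208


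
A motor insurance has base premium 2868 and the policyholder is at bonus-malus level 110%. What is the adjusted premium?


adjusted = base * BM_level / 100
= 2868 * 110 / 100
= 2868 * 1.1
= 3154.8


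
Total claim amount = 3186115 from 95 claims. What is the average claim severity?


severity = total / number
= 3186115 / 95
= 33538.0526


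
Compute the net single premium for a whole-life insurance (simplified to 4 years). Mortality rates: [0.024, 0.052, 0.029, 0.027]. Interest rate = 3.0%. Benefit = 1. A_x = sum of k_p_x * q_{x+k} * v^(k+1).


v = 0.970874
Year 0: k_p_x=1.0, q=0.024, term=0.023301
Year 1: k_p_x=0.976, q=0.052, term=0.047839
Year 2: k_p_x=0.925248, q=0.029, term=0.024555
Year 3: k_p_x=0.898416, q=0.027, term=0.021552
A_x = 0.1172


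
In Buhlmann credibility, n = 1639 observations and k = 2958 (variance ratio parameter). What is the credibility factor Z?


Z = n / (n + k)
= 1639 / (1639 + 2958)
= 1639 / 4597
= 0.3565


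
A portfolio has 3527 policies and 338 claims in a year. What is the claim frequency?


frequency = claims / policies
= 338 / 3527
= 0.0958


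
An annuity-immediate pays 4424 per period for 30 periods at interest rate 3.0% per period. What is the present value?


PV = PMT * (1 - (1+i)^(-n)) / i
= 4424 * (1 - (1+0.03)^(-30)) / 0.03
= 4424 * (1 - 0.411987) / 0.03
= 4424 * 19.600441
= 86712.3525


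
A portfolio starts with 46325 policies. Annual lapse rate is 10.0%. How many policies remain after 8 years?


remaining = initial * (1 - lapse)^years
= 46325 * (1 - 0.1)^8
= 46325 * 0.430467
= 19941.3935


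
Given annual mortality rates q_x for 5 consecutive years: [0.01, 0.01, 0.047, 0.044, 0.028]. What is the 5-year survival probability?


p_k = 1 - q_k for each year
Survival = product of (1 - q_k)
= 0.99 * 0.99 * 0.953 * 0.956 * 0.972
= 0.8679


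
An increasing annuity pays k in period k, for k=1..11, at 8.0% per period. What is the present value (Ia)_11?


(Ia)_n = sum_{k=1}^{n} k * v^k, v = 1/(1+i)
v = 0.925926
Sum computed term by term:
(Ia)_11 = 37.4046


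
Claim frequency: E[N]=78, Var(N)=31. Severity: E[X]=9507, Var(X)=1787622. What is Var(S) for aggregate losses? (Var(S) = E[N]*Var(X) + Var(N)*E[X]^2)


Var(S) = E[N]*Var(X) + Var(N)*E[X]^2
= 78*1787622 + 31*9507^2
= 139434516 + 2801874519
= 2.9413e+09


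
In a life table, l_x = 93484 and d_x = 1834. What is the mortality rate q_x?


q_x = d_x / l_x
= 1834 / 93484
= 0.0196


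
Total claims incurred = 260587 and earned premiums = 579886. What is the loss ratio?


Loss ratio = claims / premiums
= 260587 / 579886
= 0.4494


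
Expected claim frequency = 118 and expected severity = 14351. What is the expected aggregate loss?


E[S] = E[N] * E[X]
= 118 * 14351
= 1.6934e+06


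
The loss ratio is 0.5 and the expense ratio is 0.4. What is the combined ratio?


Combined ratio = loss ratio + expense ratio
= 0.5 + 0.4
= 0.9


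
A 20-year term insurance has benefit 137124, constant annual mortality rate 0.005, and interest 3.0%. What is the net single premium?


NSP = benefit * sum_{k=0}^{n-1} k_p_x * q * v^(k+1)
With constant q=0.005, v=0.970874
Sum = 0.071306
NSP = 137124 * 0.071306
= 9777.7073


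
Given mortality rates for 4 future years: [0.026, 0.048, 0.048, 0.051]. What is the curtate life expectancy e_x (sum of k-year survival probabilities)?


e_x = sum_{k=1}^{n} k_p_x
k_p_x values:
  1_p_x = 0.974
  2_p_x = 0.927248
  3_p_x = 0.88274
  4_p_x = 0.83772
e_x = 3.6217


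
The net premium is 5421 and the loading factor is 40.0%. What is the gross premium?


Gross = net * (1 + loading)
= 5421 * (1 + 0.4)
= 5421 * 1.4
= 7589.4


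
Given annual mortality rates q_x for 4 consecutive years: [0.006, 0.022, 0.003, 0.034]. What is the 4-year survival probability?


p_k = 1 - q_k for each year
Survival = product of (1 - q_k)
= 0.994 * 0.978 * 0.997 * 0.966
= 0.9363


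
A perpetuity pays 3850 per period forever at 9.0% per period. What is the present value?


PV = PMT / i
= 3850 / 0.09
= 42777.7778


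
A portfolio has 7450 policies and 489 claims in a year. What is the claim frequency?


frequency = claims / policies
= 489 / 7450
= 0.0656


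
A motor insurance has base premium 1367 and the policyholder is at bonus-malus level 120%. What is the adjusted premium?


adjusted = base * BM_level / 100
= 1367 * 120 / 100
= 1367 * 1.2
= 1640.4


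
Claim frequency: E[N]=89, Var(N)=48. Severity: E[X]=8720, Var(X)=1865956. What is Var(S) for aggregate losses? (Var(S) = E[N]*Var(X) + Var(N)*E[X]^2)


Var(S) = E[N]*Var(X) + Var(N)*E[X]^2
= 89*1865956 + 48*8720^2
= 166070084 + 3649843200
= 3.8159e+09


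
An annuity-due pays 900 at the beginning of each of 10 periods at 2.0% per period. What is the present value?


PV_due = PMT * (1-(1+i)^(-n))/i * (1+i)
PV_immediate = 8084.3265
PV_due = 8084.3265 * 1.02
= 8246.013


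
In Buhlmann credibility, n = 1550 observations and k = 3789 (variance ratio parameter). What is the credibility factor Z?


Z = n / (n + k)
= 1550 / (1550 + 3789)
= 1550 / 5339
= 0.2903


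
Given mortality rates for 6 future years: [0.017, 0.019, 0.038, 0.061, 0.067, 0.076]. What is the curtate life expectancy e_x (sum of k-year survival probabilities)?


e_x = sum_{k=1}^{n} k_p_x
k_p_x values:
  1_p_x = 0.983
  2_p_x = 0.964323
  3_p_x = 0.927679
  4_p_x = 0.87109
  5_p_x = 0.812727
  6_p_x = 0.75096
e_x = 5.3098


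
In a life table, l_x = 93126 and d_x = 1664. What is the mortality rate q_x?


q_x = d_x / l_x
= 1664 / 93126
= 0.0179


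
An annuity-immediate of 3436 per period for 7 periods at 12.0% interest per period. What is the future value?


FV = PMT * ((1+i)^n - 1) / i
= 3436 * ((1.12)^7 - 1) / 0.12
= 3436 * (2.210681 - 1) / 0.12
= 34665.8443


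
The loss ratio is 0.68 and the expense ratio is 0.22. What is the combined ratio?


Combined ratio = loss ratio + expense ratio
= 0.68 + 0.22
= 0.9


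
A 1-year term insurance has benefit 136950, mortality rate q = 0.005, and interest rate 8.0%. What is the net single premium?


NSP = benefit * q * v
v = 1/(1+i) = 0.925926
NSP = 136950 * 0.005 * 0.925926
= 634.0278


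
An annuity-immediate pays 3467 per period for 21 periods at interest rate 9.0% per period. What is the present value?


PV = PMT * (1 - (1+i)^(-n)) / i
= 3467 * (1 - (1+0.09)^(-21)) / 0.09
= 3467 * (1 - 0.163698) / 0.09
= 3467 * 9.292244
= 32216.209


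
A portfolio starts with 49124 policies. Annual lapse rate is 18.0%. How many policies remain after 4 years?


remaining = initial * (1 - lapse)^years
= 49124 * (1 - 0.18)^4
= 49124 * 0.452122
= 22210.0293


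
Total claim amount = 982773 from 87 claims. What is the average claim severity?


severity = total / number
= 982773 / 87
= 11296.2414


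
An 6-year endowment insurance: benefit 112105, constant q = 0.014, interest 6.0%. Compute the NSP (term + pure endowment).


Term component = 7470.2922
Pure endowment = 6_p_x * v^6 * benefit = 0.918886 * 0.704961 * 112105 = 72619.17
NSP = 80089.4622


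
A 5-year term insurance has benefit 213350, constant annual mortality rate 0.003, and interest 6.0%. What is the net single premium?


NSP = benefit * sum_{k=0}^{n-1} k_p_x * q * v^(k+1)
With constant q=0.003, v=0.943396
Sum = 0.012566
NSP = 213350 * 0.012566
= 2680.9322


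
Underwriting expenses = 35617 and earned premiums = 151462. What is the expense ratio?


Expense ratio = expenses / premiums
= 35617 / 151462
= 0.2352


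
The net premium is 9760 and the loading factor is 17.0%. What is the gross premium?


Gross = net * (1 + loading)
= 9760 * (1 + 0.17)
= 9760 * 1.17
= 11419.2


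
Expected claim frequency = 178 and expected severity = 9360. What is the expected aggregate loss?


E[S] = E[N] * E[X]
= 178 * 9360
= 1.6661e+06


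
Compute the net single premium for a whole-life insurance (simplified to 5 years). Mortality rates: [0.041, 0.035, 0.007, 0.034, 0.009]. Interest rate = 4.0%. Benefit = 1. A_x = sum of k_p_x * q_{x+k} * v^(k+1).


v = 0.961538
Year 0: k_p_x=1.0, q=0.041, term=0.039423
Year 1: k_p_x=0.959, q=0.035, term=0.031033
Year 2: k_p_x=0.925435, q=0.007, term=0.005759
Year 3: k_p_x=0.918957, q=0.034, term=0.026708
Year 4: k_p_x=0.887712, q=0.009, term=0.006567
A_x = 0.1095


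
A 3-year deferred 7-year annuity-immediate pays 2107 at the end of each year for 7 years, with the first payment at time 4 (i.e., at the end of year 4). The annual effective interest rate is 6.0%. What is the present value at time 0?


PV at time 3 of the 7-year annuity-immediate:
a_n = 2107 * (1-(1+0.06)^(-7))/0.06 = 11762.0777
Discount back 3 years to time 0:
PV = 11762.0777 * (1+0.06)^(-3)
= 11762.0777 * 0.839619
= 9875.6672


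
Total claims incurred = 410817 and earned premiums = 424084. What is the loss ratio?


Loss ratio = claims / premiums
= 410817 / 424084
= 0.9687


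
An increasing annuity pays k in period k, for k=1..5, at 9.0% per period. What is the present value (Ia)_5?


(Ia)_n = sum_{k=1}^{n} k * v^k, v = 1/(1+i)
v = 0.917431
Sum computed term by term:
(Ia)_5 = 11.0007


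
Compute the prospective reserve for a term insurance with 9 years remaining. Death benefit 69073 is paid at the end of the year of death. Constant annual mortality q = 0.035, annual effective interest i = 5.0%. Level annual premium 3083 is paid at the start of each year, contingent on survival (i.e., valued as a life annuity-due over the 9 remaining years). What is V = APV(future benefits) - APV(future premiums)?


v = 1/(1+i) = 0.952381
APV(future benefits) per unit = sum_{k=0}^{8} k_p_x * q * v^(k+1) = 0.219149
APV(future benefits) = 69073 * 0.219149 = 15137.2926
Life annuity-due factor ä_{x:9} = sum_{k=0}^{8} k_p_x * v^k = 6.574476
APV(future premiums) = 3083 * 6.574476 = 20269.1094
V = 15137.2926 - 20269.1094
= -5131.8168


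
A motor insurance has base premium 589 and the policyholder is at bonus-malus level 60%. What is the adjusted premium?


adjusted = base * BM_level / 100
= 589 * 60 / 100
= 589 * 0.6
= 353.4


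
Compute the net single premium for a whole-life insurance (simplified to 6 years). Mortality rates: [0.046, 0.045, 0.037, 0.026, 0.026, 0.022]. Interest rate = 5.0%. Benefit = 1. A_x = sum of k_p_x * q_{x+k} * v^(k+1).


v = 0.952381
Year 0: k_p_x=1.0, q=0.046, term=0.04381
Year 1: k_p_x=0.954, q=0.045, term=0.038939
Year 2: k_p_x=0.91107, q=0.037, term=0.02912
Year 3: k_p_x=0.87736, q=0.026, term=0.018767
Year 4: k_p_x=0.854549, q=0.026, term=0.017409
Year 5: k_p_x=0.832331, q=0.022, term=0.013664
A_x = 0.1617


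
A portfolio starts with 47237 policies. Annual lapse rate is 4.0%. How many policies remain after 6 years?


remaining = initial * (1 - lapse)^years
= 47237 * (1 - 0.04)^6
= 47237 * 0.782758
= 36975.1297


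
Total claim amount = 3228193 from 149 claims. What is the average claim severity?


severity = total / number
= 3228193 / 149
= 21665.7248


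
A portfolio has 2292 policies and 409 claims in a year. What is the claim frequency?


frequency = claims / policies
= 409 / 2292
= 0.1784


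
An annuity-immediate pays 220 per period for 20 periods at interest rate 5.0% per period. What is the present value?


PV = PMT * (1 - (1+i)^(-n)) / i
= 220 * (1 - (1+0.05)^(-20)) / 0.05
= 220 * (1 - 0.376889) / 0.05
= 220 * 12.46221
= 2741.6863


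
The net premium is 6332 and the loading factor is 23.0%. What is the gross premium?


Gross = net * (1 + loading)
= 6332 * (1 + 0.23)
= 6332 * 1.23
= 7788.36


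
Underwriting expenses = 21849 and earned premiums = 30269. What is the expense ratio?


Expense ratio = expenses / premiums
= 21849 / 30269
= 0.7218


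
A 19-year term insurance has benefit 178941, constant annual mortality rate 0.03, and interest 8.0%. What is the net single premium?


NSP = benefit * sum_{k=0}^{n-1} k_p_x * q * v^(k+1)
With constant q=0.03, v=0.925926
Sum = 0.2373
NSP = 178941 * 0.2373
= 42462.6636


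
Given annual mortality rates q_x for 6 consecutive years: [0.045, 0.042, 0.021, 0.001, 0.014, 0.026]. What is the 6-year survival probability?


p_k = 1 - q_k for each year
Survival = product of (1 - q_k)
= 0.955 * 0.958 * 0.979 * 0.999 * 0.986 * 0.974
= 0.8593


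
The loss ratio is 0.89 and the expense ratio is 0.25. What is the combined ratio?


Combined ratio = loss ratio + expense ratio
= 0.89 + 0.25
= 1.14


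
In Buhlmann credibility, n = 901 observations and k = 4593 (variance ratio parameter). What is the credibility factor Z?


Z = n / (n + k)
= 901 / (901 + 4593)
= 901 / 5494
= 0.164


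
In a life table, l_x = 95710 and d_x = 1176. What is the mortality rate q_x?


q_x = d_x / l_x
= 1176 / 95710
= 0.0123


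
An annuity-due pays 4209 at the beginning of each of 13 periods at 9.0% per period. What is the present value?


PV_due = PMT * (1-(1+i)^(-n))/i * (1+i)
PV_immediate = 31512.3786
PV_due = 31512.3786 * 1.09
= 34348.4927


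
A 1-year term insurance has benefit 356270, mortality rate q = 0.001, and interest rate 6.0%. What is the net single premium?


NSP = benefit * q * v
v = 1/(1+i) = 0.943396
NSP = 356270 * 0.001 * 0.943396
= 336.1038


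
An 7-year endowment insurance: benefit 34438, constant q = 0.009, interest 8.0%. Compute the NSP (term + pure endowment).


Term component = 1575.1034
Pure endowment = 7_p_x * v^7 * benefit = 0.938676 * 0.58349 * 34438 = 18861.9772
NSP = 20437.0806


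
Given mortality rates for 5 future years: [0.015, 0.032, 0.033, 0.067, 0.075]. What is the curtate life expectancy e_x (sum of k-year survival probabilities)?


e_x = sum_{k=1}^{n} k_p_x
k_p_x values:
  1_p_x = 0.985
  2_p_x = 0.95348
  3_p_x = 0.922015
  4_p_x = 0.86024
  5_p_x = 0.795722
e_x = 4.5165


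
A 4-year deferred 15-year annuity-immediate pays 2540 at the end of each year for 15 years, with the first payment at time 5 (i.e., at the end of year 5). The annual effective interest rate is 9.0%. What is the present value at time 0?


PV at time 4 of the 15-year annuity-immediate:
a_n = 2540 * (1-(1+0.09)^(-15))/0.09 = 20474.1486
Discount back 4 years to time 0:
PV = 20474.1486 * (1+0.09)^(-4)
= 20474.1486 * 0.708425
= 14504.4031


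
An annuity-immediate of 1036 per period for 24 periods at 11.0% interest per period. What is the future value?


FV = PMT * ((1+i)^n - 1) / i
= 1036 * ((1.11)^24 - 1) / 0.11
= 1036 * (12.239157 - 1) / 0.11
= 105852.4201


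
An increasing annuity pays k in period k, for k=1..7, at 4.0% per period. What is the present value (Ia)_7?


(Ia)_n = sum_{k=1}^{n} k * v^k, v = 1/(1+i)
v = 0.961538
Sum computed term by term:
(Ia)_7 = 23.0678


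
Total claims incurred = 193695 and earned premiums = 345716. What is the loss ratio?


Loss ratio = claims / premiums
= 193695 / 345716
= 0.5603


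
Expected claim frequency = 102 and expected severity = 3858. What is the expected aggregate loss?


E[S] = E[N] * E[X]
= 102 * 3858
= 393516


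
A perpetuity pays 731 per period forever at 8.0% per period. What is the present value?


PV = PMT / i
= 731 / 0.08
= 9137.5


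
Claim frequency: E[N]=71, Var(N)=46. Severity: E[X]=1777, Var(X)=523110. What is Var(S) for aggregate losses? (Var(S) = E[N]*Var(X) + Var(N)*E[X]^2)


Var(S) = E[N]*Var(X) + Var(N)*E[X]^2
= 71*523110 + 46*1777^2
= 37140810 + 145255534
= 1.8240e+08


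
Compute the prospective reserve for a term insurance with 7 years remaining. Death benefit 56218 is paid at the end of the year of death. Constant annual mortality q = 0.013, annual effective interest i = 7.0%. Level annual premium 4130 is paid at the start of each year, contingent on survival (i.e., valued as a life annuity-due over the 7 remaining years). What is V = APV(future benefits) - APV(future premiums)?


v = 1/(1+i) = 0.934579
APV(future benefits) per unit = sum_{k=0}^{6} k_p_x * q * v^(k+1) = 0.067625
APV(future benefits) = 56218 * 0.067625 = 3801.7246
Life annuity-due factor ä_{x:7} = sum_{k=0}^{6} k_p_x * v^k = 5.566032
APV(future premiums) = 4130 * 5.566032 = 22987.7117
V = 3801.7246 - 22987.7117
= -19185.9871


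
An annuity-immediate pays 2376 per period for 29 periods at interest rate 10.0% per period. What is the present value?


PV = PMT * (1 - (1+i)^(-n)) / i
= 2376 * (1 - (1+0.1)^(-29)) / 0.1
= 2376 * (1 - 0.063039) / 0.1
= 2376 * 9.369606
= 22262.1837


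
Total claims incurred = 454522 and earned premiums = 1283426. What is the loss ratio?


Loss ratio = claims / premiums
= 454522 / 1283426
= 0.3541


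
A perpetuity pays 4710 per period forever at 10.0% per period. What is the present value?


PV = PMT / i
= 4710 / 0.1
= 47100.0


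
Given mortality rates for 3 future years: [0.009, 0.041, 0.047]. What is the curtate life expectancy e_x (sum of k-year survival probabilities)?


e_x = sum_{k=1}^{n} k_p_x
k_p_x values:
  1_p_x = 0.991
  2_p_x = 0.950369
  3_p_x = 0.905702
e_x = 2.8471


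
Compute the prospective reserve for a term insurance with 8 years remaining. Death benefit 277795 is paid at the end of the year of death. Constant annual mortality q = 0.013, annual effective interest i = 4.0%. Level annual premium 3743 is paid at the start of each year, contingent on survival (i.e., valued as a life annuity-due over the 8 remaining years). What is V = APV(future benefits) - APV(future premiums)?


v = 1/(1+i) = 0.961538
APV(future benefits) per unit = sum_{k=0}^{7} k_p_x * q * v^(k+1) = 0.08387
APV(future benefits) = 277795 * 0.08387 = 23298.7255
Life annuity-due factor ä_{x:8} = sum_{k=0}^{7} k_p_x * v^k = 6.709617
APV(future premiums) = 3743 * 6.709617 = 25114.0963
V = 23298.7255 - 25114.0963
= -1815.3707


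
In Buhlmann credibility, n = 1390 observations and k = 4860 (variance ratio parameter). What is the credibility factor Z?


Z = n / (n + k)
= 1390 / (1390 + 4860)
= 1390 / 6250
= 0.2224


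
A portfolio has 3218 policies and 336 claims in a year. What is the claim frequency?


frequency = claims / policies
= 336 / 3218
= 0.1044


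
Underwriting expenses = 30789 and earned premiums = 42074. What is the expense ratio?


Expense ratio = expenses / premiums
= 30789 / 42074
= 0.7318


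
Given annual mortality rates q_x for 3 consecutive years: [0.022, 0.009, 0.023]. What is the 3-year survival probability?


p_k = 1 - q_k for each year
Survival = product of (1 - q_k)
= 0.978 * 0.991 * 0.977
= 0.9469


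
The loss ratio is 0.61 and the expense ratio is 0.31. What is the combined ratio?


Combined ratio = loss ratio + expense ratio
= 0.61 + 0.31
= 0.92


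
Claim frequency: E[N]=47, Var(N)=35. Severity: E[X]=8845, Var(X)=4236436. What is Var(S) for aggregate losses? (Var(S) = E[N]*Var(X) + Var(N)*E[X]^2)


Var(S) = E[N]*Var(X) + Var(N)*E[X]^2
= 47*4236436 + 35*8845^2
= 199112492 + 2738190875
= 2.9373e+09


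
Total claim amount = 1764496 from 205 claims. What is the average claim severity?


severity = total / number
= 1764496 / 205
= 8607.2976


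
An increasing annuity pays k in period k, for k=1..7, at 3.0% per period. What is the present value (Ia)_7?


(Ia)_n = sum_{k=1}^{n} k * v^k, v = 1/(1+i)
v = 0.970874
Sum computed term by term:
(Ia)_7 = 24.185


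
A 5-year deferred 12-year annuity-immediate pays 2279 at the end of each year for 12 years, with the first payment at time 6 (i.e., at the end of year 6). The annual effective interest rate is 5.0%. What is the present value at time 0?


PV at time 5 of the 12-year annuity-immediate:
a_n = 2279 * (1-(1+0.05)^(-12))/0.05 = 20199.3505
Discount back 5 years to time 0:
PV = 20199.3505 * (1+0.05)^(-5)
= 20199.3505 * 0.783526
= 15826.7196


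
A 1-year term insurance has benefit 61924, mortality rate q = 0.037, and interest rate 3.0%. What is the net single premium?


NSP = benefit * q * v
v = 1/(1+i) = 0.970874
NSP = 61924 * 0.037 * 0.970874
= 2224.4544


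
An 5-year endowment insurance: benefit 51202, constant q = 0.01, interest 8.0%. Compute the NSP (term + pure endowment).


Term component = 2006.96
Pure endowment = 5_p_x * v^5 * benefit = 0.95099 * 0.680583 * 51202 = 33139.3603
NSP = 35146.3203


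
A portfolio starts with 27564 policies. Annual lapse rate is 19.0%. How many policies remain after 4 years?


remaining = initial * (1 - lapse)^years
= 27564 * (1 - 0.19)^4
= 27564 * 0.430467
= 11865.3982


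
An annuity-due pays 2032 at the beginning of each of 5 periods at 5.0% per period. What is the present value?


PV_due = PMT * (1-(1+i)^(-n))/i * (1+i)
PV_immediate = 8797.4966
PV_due = 8797.4966 * 1.05
= 9237.3714


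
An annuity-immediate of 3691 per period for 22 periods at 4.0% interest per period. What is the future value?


FV = PMT * ((1+i)^n - 1) / i
= 3691 * ((1.04)^22 - 1) / 0.04
= 3691 * (2.369919 - 1) / 0.04
= 126409.2565


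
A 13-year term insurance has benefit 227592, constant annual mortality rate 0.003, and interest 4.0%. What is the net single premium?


NSP = benefit * sum_{k=0}^{n-1} k_p_x * q * v^(k+1)
With constant q=0.003, v=0.961538
Sum = 0.029472
NSP = 227592 * 0.029472
= 6707.5804


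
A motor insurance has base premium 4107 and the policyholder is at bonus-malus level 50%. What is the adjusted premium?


adjusted = base * BM_level / 100
= 4107 * 50 / 100
= 4107 * 0.5
= 2053.5


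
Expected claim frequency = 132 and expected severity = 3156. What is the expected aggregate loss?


E[S] = E[N] * E[X]
= 132 * 3156
= 416592


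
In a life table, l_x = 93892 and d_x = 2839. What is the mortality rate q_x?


q_x = d_x / l_x
= 2839 / 93892
= 0.0302


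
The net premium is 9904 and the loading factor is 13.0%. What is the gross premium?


Gross = net * (1 + loading)
= 9904 * (1 + 0.13)
= 9904 * 1.13
= 11191.52


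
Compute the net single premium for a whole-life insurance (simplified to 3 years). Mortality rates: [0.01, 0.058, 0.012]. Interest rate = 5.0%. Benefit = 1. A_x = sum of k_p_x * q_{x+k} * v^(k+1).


v = 0.952381
Year 0: k_p_x=1.0, q=0.01, term=0.009524
Year 1: k_p_x=0.99, q=0.058, term=0.052082
Year 2: k_p_x=0.93258, q=0.012, term=0.009667
A_x = 0.0713


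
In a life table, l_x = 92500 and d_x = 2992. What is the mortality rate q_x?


q_x = d_x / l_x
= 2992 / 92500
= 0.0323


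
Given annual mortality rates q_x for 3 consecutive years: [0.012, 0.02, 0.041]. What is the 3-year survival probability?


p_k = 1 - q_k for each year
Survival = product of (1 - q_k)
= 0.988 * 0.98 * 0.959
= 0.9285


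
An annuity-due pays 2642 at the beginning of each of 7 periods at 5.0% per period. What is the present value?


PV_due = PMT * (1-(1+i)^(-n))/i * (1+i)
PV_immediate = 15287.5985
PV_due = 15287.5985 * 1.05
= 16051.9784


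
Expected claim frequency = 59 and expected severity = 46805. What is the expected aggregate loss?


E[S] = E[N] * E[X]
= 59 * 46805
= 2.7615e+06


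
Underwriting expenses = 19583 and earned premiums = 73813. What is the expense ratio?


Expense ratio = expenses / premiums
= 19583 / 73813
= 0.2653


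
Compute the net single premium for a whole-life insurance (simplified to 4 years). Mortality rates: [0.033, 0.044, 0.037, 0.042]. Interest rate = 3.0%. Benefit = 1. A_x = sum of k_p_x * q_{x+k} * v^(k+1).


v = 0.970874
Year 0: k_p_x=1.0, q=0.033, term=0.032039
Year 1: k_p_x=0.967, q=0.044, term=0.040106
Year 2: k_p_x=0.924452, q=0.037, term=0.031302
Year 3: k_p_x=0.890247, q=0.042, term=0.033221
A_x = 0.1367


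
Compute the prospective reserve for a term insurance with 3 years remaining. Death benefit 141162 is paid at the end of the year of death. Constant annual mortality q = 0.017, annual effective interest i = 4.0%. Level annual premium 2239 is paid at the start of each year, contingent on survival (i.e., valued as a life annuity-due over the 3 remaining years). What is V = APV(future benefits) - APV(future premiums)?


v = 1/(1+i) = 0.961538
APV(future benefits) per unit = sum_{k=0}^{2} k_p_x * q * v^(k+1) = 0.0464
APV(future benefits) = 141162 * 0.0464 = 6549.8997
Life annuity-due factor ä_{x:3} = sum_{k=0}^{2} k_p_x * v^k = 2.838581
APV(future premiums) = 2239 * 2.838581 = 6355.5824
V = 6549.8997 - 6355.5824
= 194.3172


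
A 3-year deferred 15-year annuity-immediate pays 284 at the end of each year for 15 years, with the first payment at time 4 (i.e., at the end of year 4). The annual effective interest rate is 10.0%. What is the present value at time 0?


PV at time 3 of the 15-year annuity-immediate:
a_n = 284 * (1-(1+0.1)^(-15))/0.1 = 2160.1266
Discount back 3 years to time 0:
PV = 2160.1266 * (1+0.1)^(-3)
= 2160.1266 * 0.751315
= 1622.9351


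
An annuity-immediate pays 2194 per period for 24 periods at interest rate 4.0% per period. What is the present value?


PV = PMT * (1 - (1+i)^(-n)) / i
= 2194 * (1 - (1+0.04)^(-24)) / 0.04
= 2194 * (1 - 0.390121) / 0.04
= 2194 * 15.246963
= 33451.8371


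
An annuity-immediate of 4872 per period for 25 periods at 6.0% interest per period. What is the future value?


FV = PMT * ((1+i)^n - 1) / i
= 4872 * ((1.06)^25 - 1) / 0.06
= 4872 * (4.291871 - 1) / 0.06
= 267299.9024


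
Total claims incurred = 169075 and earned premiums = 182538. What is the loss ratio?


Loss ratio = claims / premiums
= 169075 / 182538
= 0.9262


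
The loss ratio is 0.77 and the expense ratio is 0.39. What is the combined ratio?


Combined ratio = loss ratio + expense ratio
= 0.77 + 0.39
= 1.16


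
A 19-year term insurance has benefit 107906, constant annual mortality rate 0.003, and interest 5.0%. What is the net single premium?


NSP = benefit * sum_{k=0}^{n-1} k_p_x * q * v^(k+1)
With constant q=0.003, v=0.952381
Sum = 0.035447
NSP = 107906 * 0.035447
= 3824.9058


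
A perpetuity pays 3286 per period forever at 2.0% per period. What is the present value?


PV = PMT / i
= 3286 / 0.02
= 164300.0


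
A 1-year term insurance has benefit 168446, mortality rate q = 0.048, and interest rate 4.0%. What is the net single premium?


NSP = benefit * q * v
v = 1/(1+i) = 0.961538
NSP = 168446 * 0.048 * 0.961538
= 7774.4308


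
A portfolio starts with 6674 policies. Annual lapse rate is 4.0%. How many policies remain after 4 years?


remaining = initial * (1 - lapse)^years
= 6674 * (1 - 0.04)^4
= 6674 * 0.849347
= 5668.5389


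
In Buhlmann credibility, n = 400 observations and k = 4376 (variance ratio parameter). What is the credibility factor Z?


Z = n / (n + k)
= 400 / (400 + 4376)
= 400 / 4776
= 0.0838


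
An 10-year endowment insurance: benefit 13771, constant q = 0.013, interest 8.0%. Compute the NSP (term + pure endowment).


Term component = 1142.7028
Pure endowment = 10_p_x * v^10 * benefit = 0.877347 * 0.463193 * 13771 = 5596.2802
NSP = 6738.983


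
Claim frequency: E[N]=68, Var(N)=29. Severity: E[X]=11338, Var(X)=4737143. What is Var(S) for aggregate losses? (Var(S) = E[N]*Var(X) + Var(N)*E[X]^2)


Var(S) = E[N]*Var(X) + Var(N)*E[X]^2
= 68*4737143 + 29*11338^2
= 322125724 + 3727957076
= 4.0501e+09


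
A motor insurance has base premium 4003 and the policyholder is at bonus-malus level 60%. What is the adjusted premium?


adjusted = base * BM_level / 100
= 4003 * 60 / 100
= 4003 * 0.6
= 2401.8


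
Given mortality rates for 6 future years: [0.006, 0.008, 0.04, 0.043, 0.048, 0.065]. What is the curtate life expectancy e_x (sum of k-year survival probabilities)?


e_x = sum_{k=1}^{n} k_p_x
k_p_x values:
  1_p_x = 0.994
  2_p_x = 0.986048
  3_p_x = 0.946606
  4_p_x = 0.905902
  5_p_x = 0.862419
  6_p_x = 0.806362
e_x = 5.5013


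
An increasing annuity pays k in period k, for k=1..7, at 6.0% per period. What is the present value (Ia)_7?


(Ia)_n = sum_{k=1}^{n} k * v^k, v = 1/(1+i)
v = 0.943396
Sum computed term by term:
(Ia)_7 = 21.0321


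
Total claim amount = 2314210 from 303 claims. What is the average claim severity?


severity = total / number
= 2314210 / 303
= 7637.6568


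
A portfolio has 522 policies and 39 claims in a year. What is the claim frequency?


frequency = claims / policies
= 39 / 522
= 0.0747


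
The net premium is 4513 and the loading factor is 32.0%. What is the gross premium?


Gross = net * (1 + loading)
= 4513 * (1 + 0.32)
= 4513 * 1.32
= 5957.16


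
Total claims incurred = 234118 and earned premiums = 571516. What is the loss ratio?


Loss ratio = claims / premiums
= 234118 / 571516
= 0.4096


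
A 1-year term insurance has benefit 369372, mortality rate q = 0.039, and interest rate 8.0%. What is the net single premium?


NSP = benefit * q * v
v = 1/(1+i) = 0.925926
NSP = 369372 * 0.039 * 0.925926
= 13338.4333


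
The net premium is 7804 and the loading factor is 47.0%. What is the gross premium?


Gross = net * (1 + loading)
= 7804 * (1 + 0.47)
= 7804 * 1.47
= 11471.88


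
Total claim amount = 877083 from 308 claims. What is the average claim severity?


severity = total / number
= 877083 / 308
= 2847.6721


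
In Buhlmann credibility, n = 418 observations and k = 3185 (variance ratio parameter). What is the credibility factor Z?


Z = n / (n + k)
= 418 / (418 + 3185)
= 418 / 3603
= 0.116


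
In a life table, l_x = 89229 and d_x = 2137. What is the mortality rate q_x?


q_x = d_x / l_x
= 2137 / 89229
= 0.0239


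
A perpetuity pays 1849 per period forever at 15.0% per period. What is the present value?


PV = PMT / i
= 1849 / 0.15
= 12326.6667


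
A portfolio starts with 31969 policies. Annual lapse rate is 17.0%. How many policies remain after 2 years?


remaining = initial * (1 - lapse)^years
= 31969 * (1 - 0.17)^2
= 31969 * 0.6889
= 22023.4441


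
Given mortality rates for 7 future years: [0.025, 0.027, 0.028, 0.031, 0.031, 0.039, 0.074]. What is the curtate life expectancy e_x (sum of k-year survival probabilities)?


e_x = sum_{k=1}^{n} k_p_x
k_p_x values:
  1_p_x = 0.975
  2_p_x = 0.948675
  3_p_x = 0.922112
  4_p_x = 0.893527
  5_p_x = 0.865827
  6_p_x = 0.83206
  7_p_x = 0.770488
e_x = 6.2077


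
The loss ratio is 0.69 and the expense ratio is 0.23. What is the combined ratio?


Combined ratio = loss ratio + expense ratio
= 0.69 + 0.23
= 0.92


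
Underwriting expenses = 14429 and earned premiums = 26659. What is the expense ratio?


Expense ratio = expenses / premiums
= 14429 / 26659
= 0.5412


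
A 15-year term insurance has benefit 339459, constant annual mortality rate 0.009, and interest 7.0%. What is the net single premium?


NSP = benefit * sum_{k=0}^{n-1} k_p_x * q * v^(k+1)
With constant q=0.009, v=0.934579
Sum = 0.077869
NSP = 339459 * 0.077869
= 26433.4044


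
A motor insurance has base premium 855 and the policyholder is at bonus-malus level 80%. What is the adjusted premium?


adjusted = base * BM_level / 100
= 855 * 80 / 100
= 855 * 0.8
= 684.0


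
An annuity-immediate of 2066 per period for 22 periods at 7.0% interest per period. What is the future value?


FV = PMT * ((1+i)^n - 1) / i
= 2066 * ((1.07)^22 - 1) / 0.07
= 2066 * (4.430402 - 1) / 0.07
= 101245.8571


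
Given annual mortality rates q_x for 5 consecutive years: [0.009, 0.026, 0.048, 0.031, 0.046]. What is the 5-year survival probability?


p_k = 1 - q_k for each year
Survival = product of (1 - q_k)
= 0.991 * 0.974 * 0.952 * 0.969 * 0.954
= 0.8495


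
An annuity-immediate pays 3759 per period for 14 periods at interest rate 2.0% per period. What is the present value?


PV = PMT * (1 - (1+i)^(-n)) / i
= 3759 * (1 - (1+0.02)^(-14)) / 0.02
= 3759 * (1 - 0.757875) / 0.02
= 3759 * 12.106249
= 45507.3891


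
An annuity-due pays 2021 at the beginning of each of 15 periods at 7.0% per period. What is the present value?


PV_due = PMT * (1-(1+i)^(-n))/i * (1+i)
PV_immediate = 18407.0942
PV_due = 18407.0942 * 1.07
= 19695.5908


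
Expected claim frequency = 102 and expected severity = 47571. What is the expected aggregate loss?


E[S] = E[N] * E[X]
= 102 * 47571
= 4.8522e+06


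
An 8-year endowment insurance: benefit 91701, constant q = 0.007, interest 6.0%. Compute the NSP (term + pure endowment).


Term component = 3898.137
Pure endowment = 8_p_x * v^8 * benefit = 0.945353 * 0.627412 * 91701 = 54390.2603
NSP = 58288.3973


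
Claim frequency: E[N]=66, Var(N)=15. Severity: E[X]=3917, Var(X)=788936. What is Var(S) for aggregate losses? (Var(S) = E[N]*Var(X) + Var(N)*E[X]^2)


Var(S) = E[N]*Var(X) + Var(N)*E[X]^2
= 66*788936 + 15*3917^2
= 52069776 + 230143335
= 2.8221e+08


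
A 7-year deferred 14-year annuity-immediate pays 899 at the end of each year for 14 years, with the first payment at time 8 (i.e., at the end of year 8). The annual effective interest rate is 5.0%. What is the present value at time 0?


PV at time 7 of the 14-year annuity-immediate:
a_n = 899 * (1-(1+0.05)^(-14))/0.05 = 8898.8782
Discount back 7 years to time 0:
PV = 8898.8782 * (1+0.05)^(-7)
= 8898.8782 * 0.710681
= 6324.2666


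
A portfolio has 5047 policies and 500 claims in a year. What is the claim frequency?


frequency = claims / policies
= 500 / 5047
= 0.0991


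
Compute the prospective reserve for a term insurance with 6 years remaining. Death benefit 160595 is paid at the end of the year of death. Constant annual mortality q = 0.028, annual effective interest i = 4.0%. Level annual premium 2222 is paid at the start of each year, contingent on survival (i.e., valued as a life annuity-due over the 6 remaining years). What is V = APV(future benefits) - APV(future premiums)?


v = 1/(1+i) = 0.961538
APV(future benefits) per unit = sum_{k=0}^{5} k_p_x * q * v^(k+1) = 0.137325
APV(future benefits) = 160595 * 0.137325 = 22053.7361
Life annuity-due factor ä_{x:6} = sum_{k=0}^{5} k_p_x * v^k = 5.100649
APV(future premiums) = 2222 * 5.100649 = 11333.6427
V = 22053.7361 - 11333.6427
= 10720.0934
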